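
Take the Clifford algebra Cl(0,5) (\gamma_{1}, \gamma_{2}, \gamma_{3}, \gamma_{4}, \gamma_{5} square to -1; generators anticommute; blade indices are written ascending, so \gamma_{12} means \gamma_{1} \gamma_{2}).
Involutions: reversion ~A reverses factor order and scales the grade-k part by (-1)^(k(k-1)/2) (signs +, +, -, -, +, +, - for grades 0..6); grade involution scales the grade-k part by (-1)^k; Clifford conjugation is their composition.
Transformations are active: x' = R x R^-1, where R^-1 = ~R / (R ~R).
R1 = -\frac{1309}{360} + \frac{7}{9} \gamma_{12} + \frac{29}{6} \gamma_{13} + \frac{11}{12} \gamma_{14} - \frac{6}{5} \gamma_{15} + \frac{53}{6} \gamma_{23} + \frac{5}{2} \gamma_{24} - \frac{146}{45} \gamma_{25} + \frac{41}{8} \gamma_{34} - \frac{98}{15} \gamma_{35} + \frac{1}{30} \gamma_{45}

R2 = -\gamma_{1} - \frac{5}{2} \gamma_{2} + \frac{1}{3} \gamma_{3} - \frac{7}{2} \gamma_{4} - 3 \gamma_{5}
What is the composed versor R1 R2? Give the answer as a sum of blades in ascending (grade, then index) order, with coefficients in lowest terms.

Distribute over the terms of R2 (each basis-blade product reordered to ascending indices, repeated generators contracted through their squares):
R1 (-\gamma_{1}) = \frac{1309}{360} \gamma_{1} - \frac{7}{9} \gamma_{2} - \frac{29}{6} \gamma_{3} - \frac{11}{12} \gamma_{4} + \frac{6}{5} \gamma_{5} - \frac{53}{6} \gamma_{123} - \frac{5}{2} \gamma_{124} + \frac{146}{45} \gamma_{125} - \frac{41}{8} \gamma_{134} + \frac{98}{15} \gamma_{135} - \frac{1}{30} \gamma_{145}
R1 (-\frac{5}{2} \gamma_{2}) = \frac{35}{18} \gamma_{1} + \frac{1309}{144} \gamma_{2} - \frac{265}{12} \gamma_{3} - \frac{25}{4} \gamma_{4} + \frac{73}{9} \gamma_{5} + \frac{145}{12} \gamma_{123} + \frac{55}{24} \gamma_{124} - 3 \gamma_{125} - \frac{205}{16} \gamma_{234} + \frac{49}{3} \gamma_{235} - \frac{1}{12} \gamma_{245}
R1 (\frac{1}{3} \gamma_{3}) = -\frac{29}{18} \gamma_{1} - \frac{53}{18} \gamma_{2} - \frac{1309}{1080} \gamma_{3} + \frac{41}{24} \gamma_{4} - \frac{98}{45} \gamma_{5} + \frac{7}{27} \gamma_{123} - \frac{11}{36} \gamma_{134} + \frac{2}{5} \gamma_{135} - \frac{5}{6} \gamma_{234} + \frac{146}{135} \gamma_{235} + \frac{1}{90} \gamma_{345}
R1 (-\frac{7}{2} \gamma_{4}) = \frac{77}{24} \gamma_{1} + \frac{35}{4} \gamma_{2} + \frac{287}{16} \gamma_{3} + \frac{9163}{720} \gamma_{4} - \frac{7}{60} \gamma_{5} - \frac{49}{18} \gamma_{124} - \frac{203}{12} \gamma_{134} - \frac{21}{5} \gamma_{145} - \frac{371}{12} \gamma_{234} - \frac{511}{45} \gamma_{245} - \frac{343}{15} \gamma_{345}
R1 (-3 \gamma_{5}) = -\frac{18}{5} \gamma_{1} - \frac{146}{15} \gamma_{2} - \frac{98}{5} \gamma_{3} + \frac{1}{10} \gamma_{4} + \frac{1309}{120} \gamma_{5} - \frac{7}{3} \gamma_{125} - \frac{29}{2} \gamma_{135} - \frac{11}{4} \gamma_{145} - \frac{53}{2} \gamma_{235} - \frac{15}{2} \gamma_{245} - \frac{123}{8} \gamma_{345}
Summing the partial products and collecting blades:
Answer: \frac{161}{45} \gamma_{1} + \frac{3157}{720} \gamma_{2} - \frac{64349}{2160} \gamma_{3} + \frac{1061}{144} \gamma_{4} + \frac{717}{40} \gamma_{5} + \frac{379}{108} \gamma_{123} - \frac{211}{72} \gamma_{124} - \frac{94}{45} \gamma_{125} - \frac{1609}{72} \gamma_{134} - \frac{227}{30} \gamma_{135} - \frac{419}{60} \gamma_{145} - \frac{713}{16} \gamma_{234} - \frac{2453}{270} \gamma_{235} - \frac{3409}{180} \gamma_{245} - \frac{13763}{360} \gamma_{345}


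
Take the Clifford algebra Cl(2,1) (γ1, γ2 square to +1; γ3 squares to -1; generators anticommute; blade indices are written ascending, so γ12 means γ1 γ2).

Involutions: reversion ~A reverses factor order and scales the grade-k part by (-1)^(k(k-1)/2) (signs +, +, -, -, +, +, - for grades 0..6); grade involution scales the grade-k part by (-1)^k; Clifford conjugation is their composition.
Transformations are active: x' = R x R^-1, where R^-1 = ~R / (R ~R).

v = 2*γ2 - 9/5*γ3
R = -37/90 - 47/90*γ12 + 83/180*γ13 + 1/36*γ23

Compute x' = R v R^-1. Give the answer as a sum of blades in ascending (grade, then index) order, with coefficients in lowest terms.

~R = -37/90 + 47/90*γ12 - 83/180*γ13 - 1/36*γ23, and R ~R = 137/600, so R^-1 = ~R / (137/600).
R v = -193/900*γ1 - 139/180*γ2 + 154/225*γ3 + 4/225*γ123
Answer: 526/685*γ1 + 584/685*γ2 - 511/685*γ3


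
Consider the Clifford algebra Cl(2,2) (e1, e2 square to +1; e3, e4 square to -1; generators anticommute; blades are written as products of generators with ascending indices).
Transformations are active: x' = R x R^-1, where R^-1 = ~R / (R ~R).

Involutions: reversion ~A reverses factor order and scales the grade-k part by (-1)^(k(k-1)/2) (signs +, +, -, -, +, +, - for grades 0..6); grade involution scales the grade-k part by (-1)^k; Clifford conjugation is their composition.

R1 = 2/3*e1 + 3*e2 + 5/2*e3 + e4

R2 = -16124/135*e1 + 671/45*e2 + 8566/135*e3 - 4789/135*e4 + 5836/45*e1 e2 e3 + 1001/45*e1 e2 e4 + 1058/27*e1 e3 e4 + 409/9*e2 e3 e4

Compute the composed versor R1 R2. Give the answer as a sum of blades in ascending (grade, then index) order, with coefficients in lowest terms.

Distribute over the terms of R1 (each basis-blade product reordered to ascending indices, repeated generators contracted through their squares):
(2/3*e1) R2 = -32248/405 + 1342/135*e1 e2 + 17132/405*e1 e3 - 9578/405*e1 e4 + 11672/135*e2 e3 + 2002/135*e2 e4 + 2116/81*e3 e4 + 818/27*e1 e2 e3 e4
(3*e2) R2 = 671/15 + 16124/45*e1 e2 - 5836/15*e1 e3 - 1001/15*e1 e4 + 8566/45*e2 e3 - 4789/45*e2 e4 + 409/3*e3 e4 - 1058/9*e1 e2 e3 e4
(5/2*e3) R2 = -4283/27 - 2918/9*e1 e2 + 8062/27*e1 e3 + 2645/27*e1 e4 - 671/18*e2 e3 + 2045/18*e2 e4 - 4789/54*e3 e4 + 1001/18*e1 e2 e3 e4
(e4) R2 = 4789/135 - 1001/45*e1 e2 - 1058/27*e1 e3 + 16124/135*e1 e4 - 409/9*e2 e3 - 671/45*e2 e4 - 8566/135*e3 e4 - 5836/45*e1 e2 e3 e4
Summing the partial products and collecting blades:
Answer: -64009/405 + 2941/135*e1 e2 - 7076/81*e1 e3 + 51442/405*e1 e4 + 10481/54*e2 e3 + 1919/270*e2 e4 + 8359/810*e3 e4 - 43561/270*e1 e2 e3 e4


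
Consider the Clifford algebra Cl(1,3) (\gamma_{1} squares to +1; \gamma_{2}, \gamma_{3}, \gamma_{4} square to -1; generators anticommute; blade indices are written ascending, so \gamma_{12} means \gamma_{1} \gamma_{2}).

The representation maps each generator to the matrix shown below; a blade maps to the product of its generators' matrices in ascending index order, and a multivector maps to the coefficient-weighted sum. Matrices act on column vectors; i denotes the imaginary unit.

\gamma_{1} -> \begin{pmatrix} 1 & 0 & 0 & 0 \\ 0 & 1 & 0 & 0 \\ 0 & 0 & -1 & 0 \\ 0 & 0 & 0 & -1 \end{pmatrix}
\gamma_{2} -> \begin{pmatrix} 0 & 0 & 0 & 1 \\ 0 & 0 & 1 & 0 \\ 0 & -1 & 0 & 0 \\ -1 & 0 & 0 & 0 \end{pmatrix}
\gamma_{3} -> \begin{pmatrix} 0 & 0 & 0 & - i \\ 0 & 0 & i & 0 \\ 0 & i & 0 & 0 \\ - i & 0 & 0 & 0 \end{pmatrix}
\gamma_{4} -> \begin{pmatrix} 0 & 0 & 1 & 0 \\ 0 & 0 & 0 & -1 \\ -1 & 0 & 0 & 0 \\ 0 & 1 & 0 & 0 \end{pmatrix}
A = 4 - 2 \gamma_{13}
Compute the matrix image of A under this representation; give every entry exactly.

Bivector images (products of the table entries): rho(\gamma_{13}) = rho(\gamma_{1})rho(\gamma_{3}) = \begin{pmatrix} 0 & 0 & 0 & - i \\ 0 & 0 & i & 0 \\ 0 & - i & 0 & 0 \\ i & 0 & 0 & 0 \end{pmatrix}.
M = (4)*1 + (-2)*rho(\gamma_{13}), summed entrywise (1 is the identity matrix):
Answer: \begin{pmatrix} 4 & 0 & 0 & 2 i \\ 0 & 4 & - 2 i & 0 \\ 0 & 2 i & 4 & 0 \\ - 2 i & 0 & 0 & 4 \end{pmatrix}


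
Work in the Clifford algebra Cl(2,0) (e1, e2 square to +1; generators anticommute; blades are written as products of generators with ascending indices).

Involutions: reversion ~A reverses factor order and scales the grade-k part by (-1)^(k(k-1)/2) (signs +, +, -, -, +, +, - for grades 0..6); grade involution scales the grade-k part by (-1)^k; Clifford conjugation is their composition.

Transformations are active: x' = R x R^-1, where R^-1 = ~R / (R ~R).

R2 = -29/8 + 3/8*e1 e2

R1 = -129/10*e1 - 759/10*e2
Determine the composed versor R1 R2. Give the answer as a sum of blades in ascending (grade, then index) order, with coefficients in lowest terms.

Distribute over the terms of R1 (each basis-blade product reordered to ascending indices, repeated generators contracted through their squares):
(-129/10*e1) R2 = 3741/80*e1 - 387/80*e2
(-759/10*e2) R2 = 2277/80*e1 + 22011/80*e2
Summing the partial products and collecting blades:
Answer: 3009/40*e1 + 2703/10*e2


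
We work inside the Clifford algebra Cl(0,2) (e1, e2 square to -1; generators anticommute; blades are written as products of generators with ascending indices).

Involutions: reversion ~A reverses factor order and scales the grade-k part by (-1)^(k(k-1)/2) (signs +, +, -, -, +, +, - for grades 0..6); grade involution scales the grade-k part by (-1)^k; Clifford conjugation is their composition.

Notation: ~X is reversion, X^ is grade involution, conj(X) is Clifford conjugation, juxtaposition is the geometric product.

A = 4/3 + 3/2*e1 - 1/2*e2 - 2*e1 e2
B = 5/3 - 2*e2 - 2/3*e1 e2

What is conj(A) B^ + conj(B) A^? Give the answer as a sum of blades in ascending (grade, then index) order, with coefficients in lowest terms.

first term: 23/9 - 41/6*e1 + 5/2*e2 - 5/9*e1 e2
second term: 23/9 - 41/6*e1 + 5/2*e2 + 5/9*e1 e2
Answer: 46/9 - 41/3*e1 + 5*e2


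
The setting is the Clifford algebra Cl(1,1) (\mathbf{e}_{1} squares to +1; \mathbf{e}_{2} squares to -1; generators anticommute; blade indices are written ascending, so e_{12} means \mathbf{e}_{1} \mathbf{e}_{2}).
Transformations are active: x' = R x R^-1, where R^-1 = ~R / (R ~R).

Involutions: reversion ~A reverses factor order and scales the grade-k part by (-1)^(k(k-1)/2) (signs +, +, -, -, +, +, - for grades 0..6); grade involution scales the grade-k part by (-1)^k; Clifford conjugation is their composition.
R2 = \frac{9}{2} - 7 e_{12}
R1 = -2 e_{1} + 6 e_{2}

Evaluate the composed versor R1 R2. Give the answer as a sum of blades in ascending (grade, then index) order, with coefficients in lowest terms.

Distribute over the terms of R1 (each basis-blade product reordered to ascending indices, repeated generators contracted through their squares):
(-2 e_{1}) R2 = -9 e_{1} + 14 e_{2}
(6 e_{2}) R2 = -42 e_{1} + 27 e_{2}
Summing the partial products and collecting blades:
Answer: -51 e_{1} + 41 e_{2}


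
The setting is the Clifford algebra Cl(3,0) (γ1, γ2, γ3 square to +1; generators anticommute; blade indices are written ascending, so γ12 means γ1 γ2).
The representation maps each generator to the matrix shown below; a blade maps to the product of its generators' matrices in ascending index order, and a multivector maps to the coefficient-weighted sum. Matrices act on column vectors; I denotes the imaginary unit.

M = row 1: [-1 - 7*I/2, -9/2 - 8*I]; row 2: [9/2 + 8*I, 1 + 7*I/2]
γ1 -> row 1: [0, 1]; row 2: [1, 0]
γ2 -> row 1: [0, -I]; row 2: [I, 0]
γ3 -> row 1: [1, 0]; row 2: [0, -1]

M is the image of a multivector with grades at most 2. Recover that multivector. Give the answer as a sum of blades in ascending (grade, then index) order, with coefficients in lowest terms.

Method: 1, rho(γ1), rho(γ2), rho(γ3) form a trace-orthogonal basis of the 2x2 complex matrices (tr(X Y) = 2 if X = Y, else 0), so M = m0*1 + m1*rho(γ1) + m2*rho(γ2) + m3*rho(γ3) with m0 = tr(M)/2 = 0, m1 = tr(M rho(γ1))/2 = 0, m2 = tr(M rho(γ2))/2 = 8 - 9*I/2, m3 = tr(M rho(γ3))/2 = -1 - 7*I/2.
Multiplying table entries, the bivector images are rho(γ12) = I*rho(γ3), rho(γ13) = -I*rho(γ2), rho(γ23) = I*rho(γ1); with real blade coefficients the real parts of m0..m3 are the coefficients of 1, γ1, γ2, γ3 and the imaginary parts give the bivectors (γ23: Im m1, γ13: -Im m2, γ12: Im m3).
Answer: 8*γ2 - γ3 - 7/2*γ12 + 9/2*γ13


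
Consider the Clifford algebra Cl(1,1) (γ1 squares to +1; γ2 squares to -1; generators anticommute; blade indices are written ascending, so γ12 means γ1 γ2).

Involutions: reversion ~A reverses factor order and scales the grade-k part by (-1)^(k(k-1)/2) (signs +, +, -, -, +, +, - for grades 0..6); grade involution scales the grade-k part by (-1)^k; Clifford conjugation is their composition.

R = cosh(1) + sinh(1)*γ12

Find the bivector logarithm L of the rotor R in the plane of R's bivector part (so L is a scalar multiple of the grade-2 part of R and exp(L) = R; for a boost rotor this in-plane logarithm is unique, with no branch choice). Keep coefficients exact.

The scalar part of R is cosh(1), which fixes the rapidity magnitude through cosh (cosh is even, so it cannot fix the sign — the bivector part carries that); dividing the bivector part by sinh of the rapidity gives the plane, and L = rapidity * plane, where the joint sign ambiguity of (rapidity, plane) cancels in the product.
Concretely: cosh(rapidity) = cosh(1) gives rapidity = ±1, and since rapidity/sinh(rapidity) is even the sign is immaterial: L = (rapidity/sinh(rapidity)) * <R>_2 = (1/sinh(1)) * <R>_2.
Answer: γ12


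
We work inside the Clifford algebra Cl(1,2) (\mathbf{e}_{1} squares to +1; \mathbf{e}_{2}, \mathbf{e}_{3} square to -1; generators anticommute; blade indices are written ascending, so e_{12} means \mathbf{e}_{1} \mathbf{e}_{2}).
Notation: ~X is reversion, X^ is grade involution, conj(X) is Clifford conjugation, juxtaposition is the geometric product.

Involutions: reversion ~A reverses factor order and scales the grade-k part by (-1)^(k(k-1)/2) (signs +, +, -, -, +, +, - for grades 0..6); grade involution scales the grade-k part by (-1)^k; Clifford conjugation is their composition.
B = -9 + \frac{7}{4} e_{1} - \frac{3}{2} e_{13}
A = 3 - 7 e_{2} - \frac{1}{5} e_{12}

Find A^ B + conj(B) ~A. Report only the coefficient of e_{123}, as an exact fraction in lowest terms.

first term: -27 + \frac{21}{4} e_{1} - \frac{1253}{20} e_{2} - \frac{209}{20} e_{12} - \frac{9}{2} e_{13} - \frac{3}{10} e_{23} + \frac{21}{2} e_{123}
second term: -27 - \frac{21}{4} e_{1} + \frac{1253}{20} e_{2} + \frac{209}{20} e_{12} + \frac{9}{2} e_{13} + \frac{3}{10} e_{23} + \frac{21}{2} e_{123}
Answer: 21


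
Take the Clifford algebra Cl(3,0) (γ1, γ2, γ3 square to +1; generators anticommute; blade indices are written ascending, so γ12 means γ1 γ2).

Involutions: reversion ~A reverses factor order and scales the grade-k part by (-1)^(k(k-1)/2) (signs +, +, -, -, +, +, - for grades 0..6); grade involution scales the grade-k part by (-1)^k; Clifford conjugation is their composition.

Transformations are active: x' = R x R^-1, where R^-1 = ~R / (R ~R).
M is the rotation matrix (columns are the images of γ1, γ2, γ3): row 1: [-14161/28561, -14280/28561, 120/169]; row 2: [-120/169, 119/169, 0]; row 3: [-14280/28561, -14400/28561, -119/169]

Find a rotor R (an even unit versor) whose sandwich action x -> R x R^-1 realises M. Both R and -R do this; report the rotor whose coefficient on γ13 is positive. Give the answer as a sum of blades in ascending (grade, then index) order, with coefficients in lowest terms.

Method: write R = a + b12*γ12 + b13*γ13 + b23*γ23 with a^2 + b12^2 + b13^2 + b23^2 = 1 (so R^-1 = ~R). Expanding the columns R e_j ~R gives tr M = 4a^2 - 1 and, from the antisymmetric part, M21 - M12 = -4a*b12, M13 - M31 = 4a*b13, M32 - M23 = -4a*b23.
Here tr M = -14161/28561, so a^2 = (1 + tr M)/4 = 3600/28561 and a = ±60/169. Taking a = 60/169: M21 - M12 = -6000/28561, M13 - M31 = 34560/28561, M32 - M23 = -14400/28561, giving b12 = 25/169, b13 = 144/169, b23 = 60/169, i.e. R = 60/169 + 25/169*γ12 + 144/169*γ13 + 60/169*γ23.
Its γ13 coefficient is already positive.
Answer: 60/169 + 25/169*γ12 + 144/169*γ13 + 60/169*γ23. Uniqueness: Spin(3) -> SO(3) maps R and -R to the same rotation of trace -14161/28561; fixing the sign of the γ13 coefficient removes the ambiguity.


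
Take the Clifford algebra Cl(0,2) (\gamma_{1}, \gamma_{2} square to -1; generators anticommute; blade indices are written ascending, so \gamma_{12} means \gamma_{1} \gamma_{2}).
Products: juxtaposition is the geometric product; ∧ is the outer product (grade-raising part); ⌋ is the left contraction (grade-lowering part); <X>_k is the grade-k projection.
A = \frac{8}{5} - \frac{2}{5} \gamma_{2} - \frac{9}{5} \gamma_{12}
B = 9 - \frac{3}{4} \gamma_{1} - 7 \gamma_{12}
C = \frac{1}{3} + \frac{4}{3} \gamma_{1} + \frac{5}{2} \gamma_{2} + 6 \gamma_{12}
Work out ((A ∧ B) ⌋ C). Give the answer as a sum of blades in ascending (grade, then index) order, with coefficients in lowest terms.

step 1: \frac{72}{5} - \frac{6}{5} \gamma_{1} - \frac{18}{5} \gamma_{2} - \frac{277}{10} \gamma_{12}
step 2: \frac{908}{5} - \frac{12}{5} \gamma_{1} + \frac{216}{5} \gamma_{2} + \frac{432}{5} \gamma_{12}
Answer: \frac{908}{5} - \frac{12}{5} \gamma_{1} + \frac{216}{5} \gamma_{2} + \frac{432}{5} \gamma_{12}


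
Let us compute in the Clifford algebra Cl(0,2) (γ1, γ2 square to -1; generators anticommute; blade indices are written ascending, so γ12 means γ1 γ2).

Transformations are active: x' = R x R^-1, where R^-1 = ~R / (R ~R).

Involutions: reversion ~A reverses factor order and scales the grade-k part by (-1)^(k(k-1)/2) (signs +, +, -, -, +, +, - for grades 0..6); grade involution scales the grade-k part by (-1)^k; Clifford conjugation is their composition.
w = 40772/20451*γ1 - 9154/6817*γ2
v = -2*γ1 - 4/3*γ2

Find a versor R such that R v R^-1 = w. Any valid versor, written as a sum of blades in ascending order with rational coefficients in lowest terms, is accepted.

The midline construction: v and w both square to -52/9, so reflecting in their sum -130/20451*γ1 - 54730/20451*γ2 exchanges them.
Answer: -130/20451*γ1 - 54730/20451*γ2


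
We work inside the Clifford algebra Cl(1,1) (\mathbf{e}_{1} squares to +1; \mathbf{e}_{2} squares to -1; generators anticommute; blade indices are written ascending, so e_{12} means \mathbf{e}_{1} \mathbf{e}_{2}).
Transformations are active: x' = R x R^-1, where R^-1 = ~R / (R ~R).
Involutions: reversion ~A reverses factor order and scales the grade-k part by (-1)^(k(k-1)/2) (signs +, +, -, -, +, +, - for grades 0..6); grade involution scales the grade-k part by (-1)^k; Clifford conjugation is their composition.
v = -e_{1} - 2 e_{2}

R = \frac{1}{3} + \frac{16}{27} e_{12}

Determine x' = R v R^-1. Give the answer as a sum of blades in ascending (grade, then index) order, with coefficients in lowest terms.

~R = \frac{1}{3} - \frac{16}{27} e_{12}, and R ~R = -\frac{175}{729}, so R^-1 = ~R / (-\frac{175}{729}).
R v = \frac{23}{27} e_{1} - \frac{2}{27} e_{2}
Answer: -\frac{239}{175} e_{1} + \frac{386}{175} e_{2}


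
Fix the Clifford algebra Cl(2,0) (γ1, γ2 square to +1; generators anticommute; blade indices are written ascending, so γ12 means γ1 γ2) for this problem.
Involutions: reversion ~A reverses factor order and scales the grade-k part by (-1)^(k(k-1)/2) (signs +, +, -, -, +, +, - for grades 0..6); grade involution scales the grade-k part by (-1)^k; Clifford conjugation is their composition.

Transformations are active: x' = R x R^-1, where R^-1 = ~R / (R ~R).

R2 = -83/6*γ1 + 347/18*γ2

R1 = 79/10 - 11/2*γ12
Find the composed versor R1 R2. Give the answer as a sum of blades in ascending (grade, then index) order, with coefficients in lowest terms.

Distribute over the terms of R1 (each basis-blade product reordered to ascending indices, repeated generators contracted through their squares):
(79/10) R2 = -6557/60*γ1 + 27413/180*γ2
(-11/2*γ12) R2 = -3817/36*γ1 - 913/12*γ2
Summing the partial products and collecting blades:
Answer: -9689/45*γ1 + 6859/90*γ2


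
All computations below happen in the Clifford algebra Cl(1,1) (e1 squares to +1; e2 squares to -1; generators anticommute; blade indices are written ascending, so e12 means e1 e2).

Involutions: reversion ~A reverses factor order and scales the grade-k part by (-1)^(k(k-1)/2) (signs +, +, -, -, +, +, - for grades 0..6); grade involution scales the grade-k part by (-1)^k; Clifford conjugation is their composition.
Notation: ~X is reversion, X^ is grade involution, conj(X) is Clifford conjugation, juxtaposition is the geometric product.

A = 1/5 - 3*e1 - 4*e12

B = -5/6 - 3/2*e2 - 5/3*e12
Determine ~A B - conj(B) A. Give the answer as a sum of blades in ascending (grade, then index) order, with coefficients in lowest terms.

first term: -41/6 + 17/2*e1 + 47/10*e2 + 5/6*e12
second term: -41/6 - 7/2*e1 + 53/10*e2 + 49/6*e12
Answer: 12*e1 - 3/5*e2 - 22/3*e12


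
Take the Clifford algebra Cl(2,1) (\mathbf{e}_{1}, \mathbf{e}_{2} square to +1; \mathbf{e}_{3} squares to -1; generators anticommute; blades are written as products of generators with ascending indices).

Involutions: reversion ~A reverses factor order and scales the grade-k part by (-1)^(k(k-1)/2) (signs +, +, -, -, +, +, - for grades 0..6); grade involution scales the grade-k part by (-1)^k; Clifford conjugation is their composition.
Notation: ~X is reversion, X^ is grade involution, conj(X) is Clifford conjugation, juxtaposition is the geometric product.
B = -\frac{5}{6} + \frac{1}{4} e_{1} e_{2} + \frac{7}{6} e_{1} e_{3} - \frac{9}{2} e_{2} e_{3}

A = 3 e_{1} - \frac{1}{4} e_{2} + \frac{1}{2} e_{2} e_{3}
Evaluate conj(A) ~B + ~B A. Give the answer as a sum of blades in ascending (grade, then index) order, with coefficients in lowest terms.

first term: -\frac{9}{4} + \frac{41}{16} e_{1} + \frac{13}{24} e_{2} + \frac{37}{8} e_{3} - \frac{7}{12} e_{1} e_{2} - \frac{1}{8} e_{1} e_{3} + \frac{5}{12} e_{2} e_{3} - \frac{317}{24} e_{1} e_{2} e_{3}
second term: \frac{9}{4} - \frac{39}{16} e_{1} + \frac{23}{24} e_{2} + \frac{37}{8} e_{3} - \frac{7}{12} e_{1} e_{2} - \frac{1}{8} e_{1} e_{3} - \frac{5}{12} e_{2} e_{3} + \frac{317}{24} e_{1} e_{2} e_{3}
Answer: \frac{1}{8} e_{1} + \frac{3}{2} e_{2} + \frac{37}{4} e_{3} - \frac{7}{6} e_{1} e_{2} - \frac{1}{4} e_{1} e_{3}


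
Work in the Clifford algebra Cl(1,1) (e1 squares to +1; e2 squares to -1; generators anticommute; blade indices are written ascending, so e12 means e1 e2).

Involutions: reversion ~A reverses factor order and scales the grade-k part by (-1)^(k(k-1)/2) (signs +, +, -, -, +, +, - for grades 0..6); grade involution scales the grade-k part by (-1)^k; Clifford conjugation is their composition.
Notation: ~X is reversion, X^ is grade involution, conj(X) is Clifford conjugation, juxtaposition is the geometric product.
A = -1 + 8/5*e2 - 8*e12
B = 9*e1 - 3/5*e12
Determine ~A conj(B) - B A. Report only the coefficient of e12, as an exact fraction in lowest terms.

first term: 24/5 + 249/25*e1 + 72*e2 + 69/5*e12
second term: 24/5 - 201/25*e1 - 72*e2 + 15*e12
Answer: -6/5


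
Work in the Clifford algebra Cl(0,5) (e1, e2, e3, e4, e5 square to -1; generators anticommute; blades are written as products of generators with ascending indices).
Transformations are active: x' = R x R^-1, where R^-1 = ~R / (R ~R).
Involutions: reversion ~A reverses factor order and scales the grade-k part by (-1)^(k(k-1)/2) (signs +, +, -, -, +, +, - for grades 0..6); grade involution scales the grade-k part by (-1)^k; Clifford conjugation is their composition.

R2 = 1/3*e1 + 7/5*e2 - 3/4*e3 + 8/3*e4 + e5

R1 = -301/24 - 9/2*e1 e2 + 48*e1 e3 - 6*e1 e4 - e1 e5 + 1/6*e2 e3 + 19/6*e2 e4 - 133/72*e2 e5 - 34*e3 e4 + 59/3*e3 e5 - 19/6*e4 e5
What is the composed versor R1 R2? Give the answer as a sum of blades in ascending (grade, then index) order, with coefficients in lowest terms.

Distribute over the terms of R2 (each basis-blade product reordered to ascending indices, repeated generators contracted through their squares):
R1 (1/3*e1) = -301/72*e1 - 3/2*e2 + 16*e3 - 2*e4 - 1/3*e5 + 1/18*e1 e2 e3 + 19/18*e1 e2 e4 - 133/216*e1 e2 e5 - 34/3*e1 e3 e4 + 59/9*e1 e3 e5 - 19/18*e1 e4 e5
R1 (7/5*e2) = 63/10*e1 - 2107/120*e2 + 7/30*e3 + 133/30*e4 - 931/360*e5 - 336/5*e1 e2 e3 + 42/5*e1 e2 e4 + 7/5*e1 e2 e5 - 238/5*e2 e3 e4 + 413/15*e2 e3 e5 - 133/30*e2 e4 e5
R1 (-3/4*e3) = 36*e1 + 1/8*e2 + 301/32*e3 + 51/2*e4 - 59/4*e5 + 27/8*e1 e2 e3 - 9/2*e1 e3 e4 - 3/4*e1 e3 e5 + 19/8*e2 e3 e4 - 133/96*e2 e3 e5 + 19/8*e3 e4 e5
R1 (8/3*e4) = 16*e1 - 76/9*e2 + 272/3*e3 - 301/9*e4 - 76/9*e5 - 12*e1 e2 e4 + 128*e1 e3 e4 + 8/3*e1 e4 e5 + 4/9*e2 e3 e4 + 133/27*e2 e4 e5 - 472/9*e3 e4 e5
R1 (e5) = e1 + 133/72*e2 - 59/3*e3 + 19/6*e4 - 301/24*e5 - 9/2*e1 e2 e5 + 48*e1 e3 e5 - 6*e1 e4 e5 + 1/6*e2 e3 e5 + 19/6*e2 e4 e5 - 34*e3 e4 e5
Summing the partial products and collecting blades:
Answer: 19843/360*e1 - 9191/360*e2 + 46387/480*e3 - 211/90*e4 - 3479/90*e5 - 22957/360*e1 e2 e3 - 229/90*e1 e2 e4 - 4013/1080*e1 e2 e5 + 673/6*e1 e3 e4 + 1937/36*e1 e3 e5 - 79/18*e1 e4 e5 - 16121/360*e2 e3 e4 + 12631/480*e2 e3 e5 + 494/135*e2 e4 e5 - 6053/72*e3 e4 e5


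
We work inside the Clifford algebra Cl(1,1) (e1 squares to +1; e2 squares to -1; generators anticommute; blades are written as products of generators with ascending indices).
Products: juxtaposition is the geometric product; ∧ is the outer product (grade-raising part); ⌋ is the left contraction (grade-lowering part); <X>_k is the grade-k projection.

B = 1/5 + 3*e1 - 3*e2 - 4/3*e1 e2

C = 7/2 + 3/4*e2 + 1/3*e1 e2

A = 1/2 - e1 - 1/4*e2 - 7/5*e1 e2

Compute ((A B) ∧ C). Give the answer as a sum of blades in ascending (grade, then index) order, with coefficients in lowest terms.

step 1: -107/60 - 77/30*e1 + 239/60*e2 + 841/300*e1 e2
step 2: -749/120 - 539/60*e1 + 605/48*e2 + 6563/900*e1 e2
Answer: -749/120 - 539/60*e1 + 605/48*e2 + 6563/900*e1 e2


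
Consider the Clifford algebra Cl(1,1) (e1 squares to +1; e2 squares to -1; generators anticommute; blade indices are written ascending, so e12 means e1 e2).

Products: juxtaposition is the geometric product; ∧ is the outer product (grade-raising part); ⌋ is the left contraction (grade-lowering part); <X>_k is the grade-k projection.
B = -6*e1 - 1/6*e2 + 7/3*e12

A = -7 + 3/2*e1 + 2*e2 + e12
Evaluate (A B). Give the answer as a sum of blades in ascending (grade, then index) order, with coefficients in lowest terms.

step 1: -19/3 + 281/6*e1 + 32/3*e2 - 55/12*e12
Answer: -19/3 + 281/6*e1 + 32/3*e2 - 55/12*e12


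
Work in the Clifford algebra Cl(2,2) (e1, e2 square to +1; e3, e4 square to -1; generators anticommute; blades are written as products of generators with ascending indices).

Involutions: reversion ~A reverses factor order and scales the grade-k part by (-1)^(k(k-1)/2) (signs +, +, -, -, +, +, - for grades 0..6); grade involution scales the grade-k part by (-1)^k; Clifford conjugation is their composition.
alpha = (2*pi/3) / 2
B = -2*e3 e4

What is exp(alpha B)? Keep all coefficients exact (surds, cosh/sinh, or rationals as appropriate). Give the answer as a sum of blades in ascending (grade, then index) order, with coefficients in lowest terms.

B^2 = (-2)^2*(e3 e4)^2 = 4*(-1) = -4 (a basis 2-blade squares to minus the product of its generators' squares).
B^2 = -4 — a negative square means the series sums to a rotation: l = 2, alpha*l = 2*pi/3, so exp(alpha B) = cos(2*pi/3) + (sin(2*pi/3)/2)*B = -1/2 + (sqrt(3)/4)*B.
Answer: -1/2 - sqrt(3)/2*e3 e4


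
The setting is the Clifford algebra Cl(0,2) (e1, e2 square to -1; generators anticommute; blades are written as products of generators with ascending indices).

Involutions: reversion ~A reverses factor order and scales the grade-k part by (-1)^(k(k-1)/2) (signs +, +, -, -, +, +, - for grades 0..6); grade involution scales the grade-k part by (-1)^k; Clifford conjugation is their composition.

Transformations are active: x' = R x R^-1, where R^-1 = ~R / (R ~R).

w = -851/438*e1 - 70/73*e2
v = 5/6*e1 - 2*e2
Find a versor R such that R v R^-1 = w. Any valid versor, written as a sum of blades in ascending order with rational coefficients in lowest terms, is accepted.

Since q(v) = q(w) = -169/36, the sum R = v + w = -81/73*e1 - 216/73*e2 does the job whenever invertible.
Answer: -81/73*e1 - 216/73*e2


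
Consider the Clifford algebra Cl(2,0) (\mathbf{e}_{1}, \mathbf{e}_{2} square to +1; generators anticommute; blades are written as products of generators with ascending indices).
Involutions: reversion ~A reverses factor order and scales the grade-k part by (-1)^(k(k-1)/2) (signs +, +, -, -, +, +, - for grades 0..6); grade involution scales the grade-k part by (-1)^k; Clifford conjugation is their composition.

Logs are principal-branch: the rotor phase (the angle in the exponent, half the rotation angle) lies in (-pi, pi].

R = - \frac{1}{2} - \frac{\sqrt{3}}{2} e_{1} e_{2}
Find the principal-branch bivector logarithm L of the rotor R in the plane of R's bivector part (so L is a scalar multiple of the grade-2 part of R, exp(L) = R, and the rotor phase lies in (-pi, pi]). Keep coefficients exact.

The scalar part of R is - \frac{1}{2}, so the principal-branch rotor phase is pinned; divide the bivector part by its sine to get the unit plane — L is the phase times that plane.
Concretely: cos(phase) = - \frac{1}{2} gives phase = ±\frac{2 \pi}{3}, and since phase/sin(phase) is even the sign is immaterial: L = (phase/sin(phase)) * <R>_2 = (\frac{4 \sqrt{3} \pi}{9}) * <R>_2.
Answer: - \frac{2 \pi}{3} e_{1} e_{2}


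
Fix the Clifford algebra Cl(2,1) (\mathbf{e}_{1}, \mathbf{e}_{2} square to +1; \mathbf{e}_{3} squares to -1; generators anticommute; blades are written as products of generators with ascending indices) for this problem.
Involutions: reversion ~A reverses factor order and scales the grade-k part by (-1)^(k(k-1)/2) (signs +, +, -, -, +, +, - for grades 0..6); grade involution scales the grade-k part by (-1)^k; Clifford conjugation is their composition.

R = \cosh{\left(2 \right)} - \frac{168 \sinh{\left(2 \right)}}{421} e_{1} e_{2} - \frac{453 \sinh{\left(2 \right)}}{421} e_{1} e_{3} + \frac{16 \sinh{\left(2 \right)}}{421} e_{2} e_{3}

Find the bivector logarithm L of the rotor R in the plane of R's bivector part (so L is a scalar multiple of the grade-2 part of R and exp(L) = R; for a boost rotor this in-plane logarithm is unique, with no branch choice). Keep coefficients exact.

The scalar part of R is \cosh{\left(2 \right)}, giving the rapidity magnitude (cosh is even); the bivector part supplies orientation, its quotient by sinh of the rapidity is the plane, and L = rapidity * plane — unique in that plane, since flipping both signs leaves L unchanged.
Concretely: cosh(rapidity) = \cosh{\left(2 \right)} gives rapidity = ±2, and since rapidity/sinh(rapidity) is even the sign is immaterial: L = (rapidity/sinh(rapidity)) * <R>_2 = (\frac{2}{\sinh{\left(2 \right)}}) * <R>_2.
Answer: - \frac{336}{421} e_{1} e_{2} - \frac{906}{421} e_{1} e_{3} + \frac{32}{421} e_{2} e_{3}


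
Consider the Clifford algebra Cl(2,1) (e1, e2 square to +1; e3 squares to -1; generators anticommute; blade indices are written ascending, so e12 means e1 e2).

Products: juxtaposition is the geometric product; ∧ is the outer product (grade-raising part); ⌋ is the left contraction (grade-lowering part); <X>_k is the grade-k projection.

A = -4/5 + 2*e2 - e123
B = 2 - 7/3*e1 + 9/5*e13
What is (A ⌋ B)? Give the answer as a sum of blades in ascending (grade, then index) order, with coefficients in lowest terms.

step 1: -8/5 + 28/15*e1 - 36/25*e13
Answer: -8/5 + 28/15*e1 - 36/25*e13


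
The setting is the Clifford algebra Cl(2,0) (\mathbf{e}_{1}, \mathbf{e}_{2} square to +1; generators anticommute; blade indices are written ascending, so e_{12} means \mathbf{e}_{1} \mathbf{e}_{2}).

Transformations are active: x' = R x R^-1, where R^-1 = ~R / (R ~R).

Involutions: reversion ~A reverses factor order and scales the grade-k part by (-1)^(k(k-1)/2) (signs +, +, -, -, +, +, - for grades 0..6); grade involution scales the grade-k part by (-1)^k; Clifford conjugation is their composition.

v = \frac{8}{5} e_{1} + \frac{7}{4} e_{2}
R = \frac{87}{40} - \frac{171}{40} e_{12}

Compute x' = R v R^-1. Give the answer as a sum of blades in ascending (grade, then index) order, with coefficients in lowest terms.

~R = \frac{87}{40} + \frac{171}{40} e_{12}, and R ~R = \frac{3681}{160}, so R^-1 = ~R / (\frac{3681}{160}).
R v = -\frac{3201}{800} e_{1} + \frac{8517}{800} e_{2}
Answer: -\frac{96383}{40900} e_{1} + \frac{2689}{10225} e_{2}


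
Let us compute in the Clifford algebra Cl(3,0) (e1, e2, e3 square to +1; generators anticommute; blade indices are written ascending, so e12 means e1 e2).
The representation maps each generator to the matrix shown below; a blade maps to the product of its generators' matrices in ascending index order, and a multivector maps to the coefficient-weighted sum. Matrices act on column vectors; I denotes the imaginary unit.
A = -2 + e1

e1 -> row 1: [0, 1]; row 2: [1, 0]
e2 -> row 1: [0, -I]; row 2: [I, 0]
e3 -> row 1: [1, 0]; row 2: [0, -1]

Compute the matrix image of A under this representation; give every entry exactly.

M = (-2)*1 + (1)*rho(e1), summed entrywise (1 is the identity matrix):
Answer: row 1: [-2, 1]; row 2: [1, -2]


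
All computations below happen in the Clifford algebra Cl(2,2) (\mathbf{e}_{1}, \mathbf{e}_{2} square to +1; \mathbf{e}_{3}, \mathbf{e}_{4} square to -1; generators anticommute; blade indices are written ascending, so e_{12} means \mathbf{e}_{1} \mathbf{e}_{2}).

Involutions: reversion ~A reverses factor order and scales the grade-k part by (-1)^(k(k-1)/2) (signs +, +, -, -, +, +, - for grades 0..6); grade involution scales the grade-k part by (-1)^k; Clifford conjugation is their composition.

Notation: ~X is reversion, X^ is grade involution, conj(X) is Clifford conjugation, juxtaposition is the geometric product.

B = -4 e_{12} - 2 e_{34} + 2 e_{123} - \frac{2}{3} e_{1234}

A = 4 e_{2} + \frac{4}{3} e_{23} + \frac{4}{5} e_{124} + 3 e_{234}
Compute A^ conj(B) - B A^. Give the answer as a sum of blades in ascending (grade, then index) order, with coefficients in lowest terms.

first term: \frac{62}{3} e_{1} + 6 e_{2} - \frac{8}{15} e_{3} + \frac{16}{5} e_{4} + \frac{8}{3} e_{13} + \frac{46}{9} e_{14} - \frac{8}{3} e_{24} - \frac{8}{5} e_{34} - \frac{8}{5} e_{123} + \frac{28}{3} e_{134} - 8 e_{234}
second term: \frac{50}{3} e_{1} - 6 e_{2} + \frac{8}{15} e_{3} - \frac{16}{5} e_{4} + \frac{8}{3} e_{13} - \frac{62}{9} e_{14} - \frac{8}{3} e_{24} + \frac{8}{5} e_{34} - \frac{8}{5} e_{123} + \frac{44}{3} e_{134} + 8 e_{234}
Answer: 4 e_{1} + 12 e_{2} - \frac{16}{15} e_{3} + \frac{32}{5} e_{4} + 12 e_{14} - \frac{16}{5} e_{34} - \frac{16}{3} e_{134} - 16 e_{234}


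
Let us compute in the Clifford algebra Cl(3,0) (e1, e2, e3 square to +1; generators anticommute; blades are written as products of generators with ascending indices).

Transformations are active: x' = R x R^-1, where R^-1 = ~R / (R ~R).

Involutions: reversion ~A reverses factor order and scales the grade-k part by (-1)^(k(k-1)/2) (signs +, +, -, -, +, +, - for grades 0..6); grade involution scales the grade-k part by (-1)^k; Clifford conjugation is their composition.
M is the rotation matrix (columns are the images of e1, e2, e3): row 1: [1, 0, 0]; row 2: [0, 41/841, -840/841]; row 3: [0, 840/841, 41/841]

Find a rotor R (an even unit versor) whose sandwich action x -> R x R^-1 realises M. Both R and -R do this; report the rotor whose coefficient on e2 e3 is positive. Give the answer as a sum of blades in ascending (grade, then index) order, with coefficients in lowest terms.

Method: write R = a + b12*e1 e2 + b13*e1 e3 + b23*e2 e3 with a^2 + b12^2 + b13^2 + b23^2 = 1 (so R^-1 = ~R). Expanding the columns R e_j ~R gives tr M = 4a^2 - 1 and, from the antisymmetric part, M21 - M12 = -4a*b12, M13 - M31 = 4a*b13, M32 - M23 = -4a*b23.
Here tr M = 923/841, so a^2 = (1 + tr M)/4 = 441/841 and a = ±21/29. Taking a = 21/29: M21 - M12 = 0, M13 - M31 = 0, M32 - M23 = 1680/841, giving b12 = 0, b13 = 0, b23 = -20/29, i.e. R = 21/29 - 20/29*e2 e3.
Its e2 e3 coefficient is negative, so report the other preimage -R.
Answer: -21/29 + 20/29*e2 e3. Key observation: the double cover Spin(3) -> SO(3) sends R and -R to the same matrix (trace 923/841 here), so the stated sign of the e2 e3 coefficient is what selects one sheet.


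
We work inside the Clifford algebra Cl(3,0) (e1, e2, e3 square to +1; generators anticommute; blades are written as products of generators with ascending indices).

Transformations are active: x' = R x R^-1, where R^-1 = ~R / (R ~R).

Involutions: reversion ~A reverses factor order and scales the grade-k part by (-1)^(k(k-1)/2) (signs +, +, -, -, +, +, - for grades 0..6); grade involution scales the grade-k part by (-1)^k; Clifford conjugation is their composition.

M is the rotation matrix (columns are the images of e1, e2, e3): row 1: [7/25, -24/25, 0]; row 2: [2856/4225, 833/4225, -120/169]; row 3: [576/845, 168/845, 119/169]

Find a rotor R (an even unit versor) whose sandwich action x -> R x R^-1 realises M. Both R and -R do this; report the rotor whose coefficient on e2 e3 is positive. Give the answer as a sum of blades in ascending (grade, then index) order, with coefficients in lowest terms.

Method: write R = a + b12*e1 e2 + b13*e1 e3 + b23*e2 e3 with a^2 + b12^2 + b13^2 + b23^2 = 1 (so R^-1 = ~R). Expanding the columns R e_j ~R gives tr M = 4a^2 - 1 and, from the antisymmetric part, M21 - M12 = -4a*b12, M13 - M31 = 4a*b13, M32 - M23 = -4a*b23.
Here tr M = 4991/4225, so a^2 = (1 + tr M)/4 = 2304/4225 and a = ±48/65. Taking a = 48/65: M21 - M12 = 6912/4225, M13 - M31 = -576/845, M32 - M23 = 768/845, giving b12 = -36/65, b13 = -3/13, b23 = -4/13, i.e. R = 48/65 - 36/65*e1 e2 - 3/13*e1 e3 - 4/13*e2 e3.
Its e2 e3 coefficient is negative, so report the other preimage -R.
Answer: -48/65 + 36/65*e1 e2 + 3/13*e1 e3 + 4/13*e2 e3. Recall the cover is two-to-one: with M of trace 4991/4225, both preimages act alike, and the stated e2 e3 sign chooses the sheet.


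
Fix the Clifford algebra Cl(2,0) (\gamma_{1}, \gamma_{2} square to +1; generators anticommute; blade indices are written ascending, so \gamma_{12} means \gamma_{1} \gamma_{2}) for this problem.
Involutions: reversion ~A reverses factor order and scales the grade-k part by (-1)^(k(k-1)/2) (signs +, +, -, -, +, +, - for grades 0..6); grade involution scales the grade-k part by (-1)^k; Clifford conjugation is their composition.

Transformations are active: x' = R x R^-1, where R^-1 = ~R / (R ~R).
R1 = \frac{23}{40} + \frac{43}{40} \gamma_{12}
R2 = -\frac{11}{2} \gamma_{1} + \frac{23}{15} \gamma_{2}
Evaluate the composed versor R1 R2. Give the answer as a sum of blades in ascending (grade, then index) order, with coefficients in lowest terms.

Distribute over the terms of R1 (each basis-blade product reordered to ascending indices, repeated generators contracted through their squares):
(\frac{23}{40}) R2 = -\frac{253}{80} \gamma_{1} + \frac{529}{600} \gamma_{2}
(\frac{43}{40} \gamma_{12}) R2 = \frac{989}{600} \gamma_{1} + \frac{473}{80} \gamma_{2}
Summing the partial products and collecting blades:
Answer: -\frac{1817}{1200} \gamma_{1} + \frac{8153}{1200} \gamma_{2}


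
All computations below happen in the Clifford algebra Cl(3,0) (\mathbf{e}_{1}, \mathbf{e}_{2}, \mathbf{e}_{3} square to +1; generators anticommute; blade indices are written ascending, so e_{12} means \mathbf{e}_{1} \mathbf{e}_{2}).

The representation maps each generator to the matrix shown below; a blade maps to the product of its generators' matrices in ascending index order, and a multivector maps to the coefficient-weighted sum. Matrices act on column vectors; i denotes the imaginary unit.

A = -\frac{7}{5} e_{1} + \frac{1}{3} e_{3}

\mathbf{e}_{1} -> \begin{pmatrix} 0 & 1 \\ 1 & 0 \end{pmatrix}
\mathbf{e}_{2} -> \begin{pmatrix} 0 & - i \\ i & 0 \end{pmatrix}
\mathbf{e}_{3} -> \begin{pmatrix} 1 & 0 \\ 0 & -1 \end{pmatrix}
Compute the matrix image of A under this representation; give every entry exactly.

M = (-\frac{7}{5})*rho(e_{1}) + (\frac{1}{3})*rho(e_{3}), summed entrywise:
Answer: \begin{pmatrix} \frac{1}{3} & - \frac{7}{5} \\ - \frac{7}{5} & - \frac{1}{3} \end{pmatrix}


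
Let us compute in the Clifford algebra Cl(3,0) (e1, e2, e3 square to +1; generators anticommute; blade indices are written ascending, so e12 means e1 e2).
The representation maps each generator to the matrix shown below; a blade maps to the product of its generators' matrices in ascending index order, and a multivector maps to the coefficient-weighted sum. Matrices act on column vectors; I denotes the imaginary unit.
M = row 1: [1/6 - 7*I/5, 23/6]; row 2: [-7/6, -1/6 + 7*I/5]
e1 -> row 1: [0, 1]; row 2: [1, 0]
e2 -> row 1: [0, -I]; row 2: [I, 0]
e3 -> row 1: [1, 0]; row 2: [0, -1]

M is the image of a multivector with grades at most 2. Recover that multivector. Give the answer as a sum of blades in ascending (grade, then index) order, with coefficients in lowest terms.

Method: 1, rho(e1), rho(e2), rho(e3) form a trace-orthogonal basis of the 2x2 complex matrices (tr(X Y) = 2 if X = Y, else 0), so M = m0*1 + m1*rho(e1) + m2*rho(e2) + m3*rho(e3) with m0 = tr(M)/2 = 0, m1 = tr(M rho(e1))/2 = 4/3, m2 = tr(M rho(e2))/2 = 5*I/2, m3 = tr(M rho(e3))/2 = 1/6 - 7*I/5.
Multiplying table entries, the bivector images are rho(e12) = I*rho(e3), rho(e13) = -I*rho(e2), rho(e23) = I*rho(e1); with real blade coefficients the real parts of m0..m3 are the coefficients of 1, e1, e2, e3 and the imaginary parts give the bivectors (e23: Im m1, e13: -Im m2, e12: Im m3).
Answer: 4/3*e1 + 1/6*e3 - 7/5*e12 - 5/2*e13
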